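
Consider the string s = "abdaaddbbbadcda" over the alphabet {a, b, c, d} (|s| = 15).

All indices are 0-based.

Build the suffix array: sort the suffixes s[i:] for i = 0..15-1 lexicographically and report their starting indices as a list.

rank→(start, suffix):
  0 → (14, 'a')
  1 → (3, 'aaddbbbadcda')
  2 → (0, 'abdaaddbbbadcda')
  3 → (10, 'adcda')
  4 → (4, 'addbbbadcda')
  5 → (9, 'badcda')
  6 → (8, 'bbadcda')
  7 → (7, 'bbbadcda')
  8 → (1, 'bdaaddbbbadcda')
  9 → (12, 'cda')
  10 → (13, 'da')
  11 → (2, 'daaddbbbadcda')
  12 → (6, 'dbbbadcda')
  13 → (11, 'dcda')
  14 → (5, 'ddbbbadcda')

[14, 3, 0, 10, 4, 9, 8, 7, 1, 12, 13, 2, 6, 11, 5]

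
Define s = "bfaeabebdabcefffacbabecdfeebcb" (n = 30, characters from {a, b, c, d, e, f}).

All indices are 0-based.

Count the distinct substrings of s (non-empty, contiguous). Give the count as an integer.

432

rank→(start, suffix):
  0 → (9, 'abcefffacbabecdfeebcb')
  1 → (4, 'abebdabcefffacbabecdfeebcb')
  2 → (19, 'abecdfeebcb')
  3 → (16, 'acbabecdfeebcb')
  4 → (2, 'aeabebdabcefffacbabecdfeebcb')
  5 → (29, 'b')
  6 → (18, 'babecdfeebcb')
  7 → (27, 'bcb')
  8 → (10, 'bcefffacbabecdfeebcb')
  9 → (7, 'bdabcefffacbabecdfeebcb')
  10 → (5, 'bebdabcefffacbabecdfeebcb')
  11 → (20, 'becdfeebcb')
  12 → (0, 'bfaeabebdabcefffacbabecdfeebcb')
  13 → (28, 'cb')
  14 → (17, 'cbabecdfeebcb')
  15 → (22, 'cdfeebcb')
  16 → (11, 'cefffacbabecdfeebcb')
  17 → (8, 'dabcefffacbabecdfeebcb')
  18 → (23, 'dfeebcb')
  19 → (3, 'eabebdabcefffacbabecdfeebcb')
  20 → (26, 'ebcb')
  21 → (6, 'ebdabcefffacbabecdfeebcb')
  22 → (21, 'ecdfeebcb')
  23 → (25, 'eebcb')
  24 → (12, 'efffacbabecdfeebcb')
  25 → (15, 'facbabecdfeebcb')
  26 → (1, 'faeabebdabcefffacbabecdfeebcb')
  27 → (24, 'feebcb')
  28 → (14, 'ffacbabecdfeebcb')
  29 → (13, 'fffacbabecdfeebcb')

SA = [9, 4, 19, 16, 2, 29, 18, 27, 10, 7, 5, 20, 0, 28, 17, 22, 11, 8, 23, 3, 26, 6, 21, 25, 12, 15, 1, 24, 14, 13]
[i] adj suffixes → lcp
  [1] 9/4 → 2 ('ab')
  [2] 4/19 → 3 ('abe')
  [3] 19/16 → 1 ('a')
  [4] 16/2 → 1 ('a')
  [5] 2/29 → 0 ('')
  [6] 29/18 → 1 ('b')
  [7] 18/27 → 1 ('b')
  [8] 27/10 → 2 ('bc')
  [9] 10/7 → 1 ('b')
  [10] 7/5 → 1 ('b')
  [11] 5/20 → 2 ('be')
  [12] 20/0 → 1 ('b')
  [13] 0/28 → 0 ('')
  [14] 28/17 → 2 ('cb')
  [15] 17/22 → 1 ('c')
  [16] 22/11 → 1 ('c')
  [17] 11/8 → 0 ('')
  [18] 8/23 → 1 ('d')
  [19] 23/3 → 0 ('')
  [20] 3/26 → 1 ('e')
  [21] 26/6 → 2 ('eb')
  [22] 6/21 → 1 ('e')
  [23] 21/25 → 1 ('e')
  [24] 25/12 → 1 ('e')
  [25] 12/15 → 0 ('')
  [26] 15/1 → 2 ('fa')
  [27] 1/24 → 1 ('f')
  [28] 24/14 → 1 ('f')
  [29] 14/13 → 2 ('ff')

n(n+1)/2 = 30·31/2 = 465
Σ LCP = 0 + 2 + 3 + 1 + 1 + 0 + 1 + 1 + 2 + 1 + 1 + 2 + 1 + 0 + 2 + 1 + 1 + 0 + 1 + 0 + 1 + 2 + 1 + 1 + 1 + 0 + 2 + 1 + 1 + 2 = 33
distinct = 465 − 33 = 432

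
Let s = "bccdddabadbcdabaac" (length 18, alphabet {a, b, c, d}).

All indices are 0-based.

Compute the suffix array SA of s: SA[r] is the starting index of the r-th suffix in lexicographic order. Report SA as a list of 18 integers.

[15, 13, 6, 16, 8, 14, 7, 0, 10, 17, 1, 11, 2, 12, 5, 9, 4, 3]

sorted suffixes:
  #0 SA[0]=15  'aac'
  #1 SA[1]=13  'abaac'
  #2 SA[2]=6  'abadbcdabaac'
  #3 SA[3]=16  'ac'
  #4 SA[4]=8  'adbcdabaac'
  #5 SA[5]=14  'baac'
  #6 SA[6]=7  'badbcdabaac'
  #7 SA[7]=0  'bccdddabadbcdabaac'
  #8 SA[8]=10  'bcdabaac'
  #9 SA[9]=17  'c'
  #10 SA[10]=1  'ccdddabadbcdabaac'
  #11 SA[11]=11  'cdabaac'
  #12 SA[12]=2  'cdddabadbcdabaac'
  #13 SA[13]=12  'dabaac'
  #14 SA[14]=5  'dabadbcdabaac'
  #15 SA[15]=9  'dbcdabaac'
  #16 SA[16]=4  'ddabadbcdabaac'
  #17 SA[17]=3  'dddabadbcdabaac'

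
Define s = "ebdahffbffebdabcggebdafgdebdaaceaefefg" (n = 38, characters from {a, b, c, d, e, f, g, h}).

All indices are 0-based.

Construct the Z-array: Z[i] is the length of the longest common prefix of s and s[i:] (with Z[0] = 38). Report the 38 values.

[38, 0, 0, 0, 0, 0, 0, 0, 0, 0, 4, 0, 0, 0, 0, 0, 0, 0, 4, 0, 0, 0, 0, 0, 0, 4, 0, 0, 0, 0, 0, 1, 0, 1, 0, 1, 0, 0]

Z[0]=38
i=1: i≥r, start 0; Z[1]=0
i=2: i≥r, start 0; Z[2]=0
i=3: i≥r, start 0; Z[3]=0
i=4: i≥r, start 0; Z[4]=0
i=5: i≥r, start 0; Z[5]=0
i=6: i≥r, start 0; Z[6]=0
i=7: i≥r, start 0; Z[7]=0
i=8: i≥r, start 0; Z[8]=0
i=9: i≥r, start 0; Z[9]=0
i=10: i≥r, start 0; Z[10]=4 scan→box=[10,14)
i=11: min(r-i=3, Z[1]=0)=0; Z[11]=0
i=12: min(r-i=2, Z[2]=0)=0; Z[12]=0
i=13: min(r-i=1, Z[3]=0)=0; Z[13]=0
i=14: i≥r, start 0; Z[14]=0
i=15: i≥r, start 0; Z[15]=0
i=16: i≥r, start 0; Z[16]=0
i=17: i≥r, start 0; Z[17]=0
i=18: i≥r, start 0; Z[18]=4 scan→box=[18,22)
i=19: min(r-i=3, Z[1]=0)=0; Z[19]=0
i=20: min(r-i=2, Z[2]=0)=0; Z[20]=0
i=21: min(r-i=1, Z[3]=0)=0; Z[21]=0
i=22: i≥r, start 0; Z[22]=0
i=23: i≥r, start 0; Z[23]=0
i=24: i≥r, start 0; Z[24]=0
i=25: i≥r, start 0; Z[25]=4 scan→box=[25,29)
i=26: min(r-i=3, Z[1]=0)=0; Z[26]=0
i=27: min(r-i=2, Z[2]=0)=0; Z[27]=0
i=28: min(r-i=1, Z[3]=0)=0; Z[28]=0
i=29: i≥r, start 0; Z[29]=0
i=30: i≥r, start 0; Z[30]=0
i=31: i≥r, start 0; Z[31]=1 scan→box=[31,32)
i=32: i≥r, start 0; Z[32]=0
i=33: i≥r, start 0; Z[33]=1 scan→box=[33,34)
i=34: i≥r, start 0; Z[34]=0
i=35: i≥r, start 0; Z[35]=1 scan→box=[35,36)
i=36: i≥r, start 0; Z[36]=0
i=37: i≥r, start 0; Z[37]=0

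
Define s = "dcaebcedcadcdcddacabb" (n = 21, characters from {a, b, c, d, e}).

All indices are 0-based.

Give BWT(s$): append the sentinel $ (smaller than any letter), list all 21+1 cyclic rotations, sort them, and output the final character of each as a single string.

bcdccbaeaddddbde$accac

rank  rotation                last
    0  $dcaebcedcadcdcddacabb  b
    1  abb$dcaebcedcadcdcddac  c
    2  acabb$dcaebcedcadcdcdd  d
    3  adcdcddacabb$dcaebcedc  c
    4  aebcedcadcdcddacabb$dc  c
    5  b$dcaebcedcadcdcddacab  b
    6  bb$dcaebcedcadcdcddaca  a
    7  bcedcadcdcddacabb$dcae  e
    8  cabb$dcaebcedcadcdcdda  a
    9  cadcdcddacabb$dcaebced  d
   10  caebcedcadcdcddacabb$d  d
   11  cdcddacabb$dcaebcedcad  d
   12  cddacabb$dcaebcedcadcd  d
   13  cedcadcdcddacabb$dcaeb  b
   14  dacabb$dcaebcedcadcdcd  d
   15  dcadcdcddacabb$dcaebce  e
   16  dcaebcedcadcdcddacabb$  $
   17  dcdcddacabb$dcaebcedca  a
   18  dcddacabb$dcaebcedcadc  c
   19  ddacabb$dcaebcedcadcdc  c
   20  ebcedcadcdcddacabb$dca  a
   21  edcadcdcddacabb$dcaebc  c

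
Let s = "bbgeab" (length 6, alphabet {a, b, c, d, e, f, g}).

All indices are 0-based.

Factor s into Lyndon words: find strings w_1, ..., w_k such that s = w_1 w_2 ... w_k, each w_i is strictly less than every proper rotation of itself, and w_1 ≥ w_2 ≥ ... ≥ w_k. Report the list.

emit factor 1: 'bbge' (i=0, period=4)
emit factor 2: 'ab' (i=4, period=2)

["bbge", "ab"]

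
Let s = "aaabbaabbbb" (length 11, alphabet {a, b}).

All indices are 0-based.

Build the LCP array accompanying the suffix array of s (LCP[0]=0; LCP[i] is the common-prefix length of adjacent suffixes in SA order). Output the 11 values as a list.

rank | idx | suffix
   0 |   0 | aaabbaabbbb
   1 |   1 | aabbaabbbb
   2 |   5 | aabbbb
   3 |   2 | abbaabbbb
   4 |   6 | abbbb
   5 |  10 | b
   6 |   4 | baabbbb
   7 |   9 | bb
   8 |   3 | bbaabbbb
   9 |   8 | bbb
  10 |   7 | bbbb

SA = [0, 1, 5, 2, 6, 10, 4, 9, 3, 8, 7]
[i] adj suffixes → lcp
  [1] 0/1 → 2 ('aa')
  [2] 1/5 → 4 ('aabb')
  [3] 5/2 → 1 ('a')
  [4] 2/6 → 3 ('abb')
  [5] 6/10 → 0 ('')
  [6] 10/4 → 1 ('b')
  [7] 4/9 → 1 ('b')
  [8] 9/3 → 2 ('bb')
  [9] 3/8 → 2 ('bb')
  [10] 8/7 → 3 ('bbb')

[0, 2, 4, 1, 3, 0, 1, 1, 2, 2, 3]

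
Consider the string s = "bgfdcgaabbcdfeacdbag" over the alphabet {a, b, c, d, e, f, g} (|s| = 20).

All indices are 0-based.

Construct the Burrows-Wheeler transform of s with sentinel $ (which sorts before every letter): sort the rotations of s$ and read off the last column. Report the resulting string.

rank  rotation               last
    0  $bgfdcgaabbcdfeacdbag  g
    1  aabbcdfeacdbag$bgfdcg  g
    2  abbcdfeacdbag$bgfdcga  a
    3  acdbag$bgfdcgaabbcdfe  e
    4  ag$bgfdcgaabbcdfeacdb  b
    5  bag$bgfdcgaabbcdfeacd  d
    6  bbcdfeacdbag$bgfdcgaa  a
    7  bcdfeacdbag$bgfdcgaab  b
    8  bgfdcgaabbcdfeacdbag$  $
    9  cdbag$bgfdcgaabbcdfea  a
   10  cdfeacdbag$bgfdcgaabb  b
   11  cgaabbcdfeacdbag$bgfd  d
   12  dbag$bgfdcgaabbcdfeac  c
   13  dcgaabbcdfeacdbag$bgf  f
   14  dfeacdbag$bgfdcgaabbc  c
   15  eacdbag$bgfdcgaabbcdf  f
   16  fdcgaabbcdfeacdbag$bg  g
   17  feacdbag$bgfdcgaabbcd  d
   18  g$bgfdcgaabbcdfeacdba  a
   19  gaabbcdfeacdbag$bgfdc  c
   20  gfdcgaabbcdfeacdbag$b  b

ggaebdab$abdcfcfgdacb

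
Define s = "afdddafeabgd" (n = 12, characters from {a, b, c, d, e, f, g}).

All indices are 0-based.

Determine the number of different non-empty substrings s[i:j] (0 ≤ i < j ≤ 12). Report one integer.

70

sorted suffixes:
  #0 SA[0]=8  'abgd'
  #1 SA[1]=0  'afdddafeabgd'
  #2 SA[2]=5  'afeabgd'
  #3 SA[3]=9  'bgd'
  #4 SA[4]=11  'd'
  #5 SA[5]=4  'dafeabgd'
  #6 SA[6]=3  'ddafeabgd'
  #7 SA[7]=2  'dddafeabgd'
  #8 SA[8]=7  'eabgd'
  #9 SA[9]=1  'fdddafeabgd'
  #10 SA[10]=6  'feabgd'
  #11 SA[11]=10  'gd'

SA = [8, 0, 5, 9, 11, 4, 3, 2, 7, 1, 6, 10]
i: (SA[i-1],SA[i]) lcp shared
  1: (8,0) 1 'a'
  2: (0,5) 2 'af'
  3: (5,9) 0 ''
  4: (9,11) 0 ''
  5: (11,4) 1 'd'
  6: (4,3) 1 'd'
  7: (3,2) 2 'dd'
  8: (2,7) 0 ''
  9: (7,1) 0 ''
  10: (1,6) 1 'f'
  11: (6,10) 0 ''

n(n+1)/2 = 12·13/2 = 78
Σ LCP = 0 + 1 + 2 + 0 + 0 + 1 + 1 + 2 + 0 + 0 + 1 + 0 = 8
distinct = 78 − 8 = 70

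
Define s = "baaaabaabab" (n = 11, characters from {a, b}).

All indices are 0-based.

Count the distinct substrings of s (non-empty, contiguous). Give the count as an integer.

sorted suffixes:
  #0 SA[0]=1  'aaaabaabab'
  #1 SA[1]=2  'aaabaabab'
  #2 SA[2]=3  'aabaabab'
  #3 SA[3]=6  'aabab'
  #4 SA[4]=9  'ab'
  #5 SA[5]=4  'abaabab'
  #6 SA[6]=7  'abab'
  #7 SA[7]=10  'b'
  #8 SA[8]=0  'baaaabaabab'
  #9 SA[9]=5  'baabab'
  #10 SA[10]=8  'bab'

SA = [1, 2, 3, 6, 9, 4, 7, 10, 0, 5, 8]
rank  pair      lcp
   1  s[1:],s[2:]  3  'aaa'
   2  s[2:],s[3:]  2  'aa'
   3  s[3:],s[6:]  4  'aaba'
   4  s[6:],s[9:]  1  'a'
   5  s[9:],s[4:]  2  'ab'
   6  s[4:],s[7:]  3  'aba'
   7  s[7:],s[10:]  0  ''
   8  s[10:],s[0:]  1  'b'
   9  s[0:],s[5:]  3  'baa'
  10  s[5:],s[8:]  2  'ba'

n(n+1)/2 = 11·12/2 = 66
Σ LCP = 0 + 3 + 2 + 4 + 1 + 2 + 3 + 0 + 1 + 3 + 2 = 21
distinct = 66 − 21 = 45

45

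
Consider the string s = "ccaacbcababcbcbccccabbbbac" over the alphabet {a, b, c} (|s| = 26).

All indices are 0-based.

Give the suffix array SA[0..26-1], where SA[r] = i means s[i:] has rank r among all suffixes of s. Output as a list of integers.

[2, 7, 19, 9, 24, 3, 8, 23, 22, 21, 20, 5, 10, 12, 14, 25, 1, 6, 18, 4, 11, 13, 0, 17, 16, 15]

rank→(start, suffix):
  0 → (2, 'aacbcababcbcbccccabbbbac')
  1 → (7, 'ababcbcbccccabbbbac')
  2 → (19, 'abbbbac')
  3 → (9, 'abcbcbccccabbbbac')
  4 → (24, 'ac')
  5 → (3, 'acbcababcbcbccccabbbbac')
  6 → (8, 'babcbcbccccabbbbac')
  7 → (23, 'bac')
  8 → (22, 'bbac')
  9 → (21, 'bbbac')
  10 → (20, 'bbbbac')
  11 → (5, 'bcababcbcbccccabbbbac')
  12 → (10, 'bcbcbccccabbbbac')
  13 → (12, 'bcbccccabbbbac')
  14 → (14, 'bccccabbbbac')
  15 → (25, 'c')
  16 → (1, 'caacbcababcbcbccccabbbbac')
  17 → (6, 'cababcbcbccccabbbbac')
  18 → (18, 'cabbbbac')
  19 → (4, 'cbcababcbcbccccabbbbac')
  20 → (11, 'cbcbccccabbbbac')
  21 → (13, 'cbccccabbbbac')
  22 → (0, 'ccaacbcababcbcbccccabbbbac')
  23 → (17, 'ccabbbbac')
  24 → (16, 'cccabbbbac')
  25 → (15, 'ccccabbbbac')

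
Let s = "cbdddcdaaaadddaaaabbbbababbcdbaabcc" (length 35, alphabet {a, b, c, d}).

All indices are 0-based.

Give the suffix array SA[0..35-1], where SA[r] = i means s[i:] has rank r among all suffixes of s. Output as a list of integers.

[14, 7, 15, 8, 16, 30, 9, 22, 17, 24, 31, 10, 29, 21, 23, 20, 19, 18, 25, 32, 26, 1, 34, 0, 33, 5, 27, 13, 6, 28, 4, 12, 3, 11, 2]

rank | idx | suffix
   0 |  14 | aaaabbbbababbcdbaabcc
   1 |   7 | aaaadddaaaabbbbababbcdbaabcc
   2 |  15 | aaabbbbababbcdbaabcc
   3 |   8 | aaadddaaaabbbbababbcdbaabcc
   4 |  16 | aabbbbababbcdbaabcc
   5 |  30 | aabcc
   6 |   9 | aadddaaaabbbbababbcdbaabcc
   7 |  22 | ababbcdbaabcc
   8 |  17 | abbbbababbcdbaabcc
   9 |  24 | abbcdbaabcc
  10 |  31 | abcc
  11 |  10 | adddaaaabbbbababbcdbaabcc
  12 |  29 | baabcc
  13 |  21 | bababbcdbaabcc
  14 |  23 | babbcdbaabcc
  15 |  20 | bbababbcdbaabcc
  16 |  19 | bbbababbcdbaabcc
  17 |  18 | bbbbababbcdbaabcc
  18 |  25 | bbcdbaabcc
  19 |  32 | bcc
  20 |  26 | bcdbaabcc
  21 |   1 | bdddcdaaaadddaaaabbbbababbcdbaabcc
  22 |  34 | c
  23 |   0 | cbdddcdaaaadddaaaabbbbababbcdbaabcc
  24 |  33 | cc
  25 |   5 | cdaaaadddaaaabbbbababbcdbaabcc
  26 |  27 | cdbaabcc
  27 |  13 | daaaabbbbababbcdbaabcc
  28 |   6 | daaaadddaaaabbbbababbcdbaabcc
  29 |  28 | dbaabcc
  30 |   4 | dcdaaaadddaaaabbbbababbcdbaabcc
  31 |  12 | ddaaaabbbbababbcdbaabcc
  32 |   3 | ddcdaaaadddaaaabbbbababbcdbaabcc
  33 |  11 | dddaaaabbbbababbcdbaabcc
  34 |   2 | dddcdaaaadddaaaabbbbababbcdbaabcc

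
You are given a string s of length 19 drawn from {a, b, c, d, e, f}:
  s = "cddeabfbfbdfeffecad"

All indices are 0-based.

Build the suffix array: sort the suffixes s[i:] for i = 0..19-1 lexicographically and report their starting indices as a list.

[4, 17, 9, 7, 5, 16, 0, 18, 1, 2, 10, 3, 15, 12, 8, 6, 14, 11, 13]

sorted suffixes:
  #0 SA[0]=4  'abfbfbdfeffecad'
  #1 SA[1]=17  'ad'
  #2 SA[2]=9  'bdfeffecad'
  #3 SA[3]=7  'bfbdfeffecad'
  #4 SA[4]=5  'bfbfbdfeffecad'
  #5 SA[5]=16  'cad'
  #6 SA[6]=0  'cddeabfbfbdfeffecad'
  #7 SA[7]=18  'd'
  #8 SA[8]=1  'ddeabfbfbdfeffecad'
  #9 SA[9]=2  'deabfbfbdfeffecad'
  #10 SA[10]=10  'dfeffecad'
  #11 SA[11]=3  'eabfbfbdfeffecad'
  #12 SA[12]=15  'ecad'
  #13 SA[13]=12  'effecad'
  #14 SA[14]=8  'fbdfeffecad'
  #15 SA[15]=6  'fbfbdfeffecad'
  #16 SA[16]=14  'fecad'
  #17 SA[17]=11  'feffecad'
  #18 SA[18]=13  'ffecad'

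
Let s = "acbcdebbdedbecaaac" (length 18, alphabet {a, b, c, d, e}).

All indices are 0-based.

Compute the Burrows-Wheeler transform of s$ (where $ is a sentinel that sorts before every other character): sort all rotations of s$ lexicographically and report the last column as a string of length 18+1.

rank  rotation             last
    0  $acbcdebbdedbecaaac  c
    1  aaac$acbcdebbdedbec  c
    2  aac$acbcdebbdedbeca  a
    3  ac$acbcdebbdedbecaa  a
    4  acbcdebbdedbecaaac$  $
    5  bbdedbecaaac$acbcde  e
    6  bcdebbdedbecaaac$ac  c
    7  bdedbecaaac$acbcdeb  b
    8  becaaac$acbcdebbded  d
    9  c$acbcdebbdedbecaaa  a
   10  caaac$acbcdebbdedbe  e
   11  cbcdebbdedbecaaac$a  a
   12  cdebbdedbecaaac$acb  b
   13  dbecaaac$acbcdebbde  e
   14  debbdedbecaaac$acbc  c
   15  dedbecaaac$acbcdebb  b
   16  ebbdedbecaaac$acbcd  d
   17  ecaaac$acbcdebbdedb  b
   18  edbecaaac$acbcdebbd  d

ccaa$ecbdaeabecbdbd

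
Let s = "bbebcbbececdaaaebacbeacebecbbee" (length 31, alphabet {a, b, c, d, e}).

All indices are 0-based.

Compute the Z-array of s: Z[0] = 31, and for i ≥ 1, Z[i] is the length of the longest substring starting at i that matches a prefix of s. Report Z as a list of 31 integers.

[31, 1, 0, 1, 0, 3, 1, 0, 0, 0, 0, 0, 0, 0, 0, 0, 1, 0, 0, 1, 0, 0, 0, 0, 1, 0, 0, 3, 1, 0, 0]

Z[0]=31
i=1: i≥r, start 0; Z[1]=1 extend→box=[1,2)
i=2: i≥r, start 0; Z[2]=0
i=3: i≥r, start 0; Z[3]=1 extend→box=[3,4)
i=4: i≥r, start 0; Z[4]=0
i=5: i≥r, start 0; Z[5]=3 extend→box=[5,8)
i=6: min(r-i=2, Z[1]=1)=1; Z[6]=1
i=7: min(r-i=1, Z[2]=0)=0; Z[7]=0
i=8: i≥r, start 0; Z[8]=0
i=9: i≥r, start 0; Z[9]=0
i=10: i≥r, start 0; Z[10]=0
i=11: i≥r, start 0; Z[11]=0
i=12: i≥r, start 0; Z[12]=0
i=13: i≥r, start 0; Z[13]=0
i=14: i≥r, start 0; Z[14]=0
i=15: i≥r, start 0; Z[15]=0
i=16: i≥r, start 0; Z[16]=1 extend→box=[16,17)
i=17: i≥r, start 0; Z[17]=0
i=18: i≥r, start 0; Z[18]=0
i=19: i≥r, start 0; Z[19]=1 extend→box=[19,20)
i=20: i≥r, start 0; Z[20]=0
i=21: i≥r, start 0; Z[21]=0
i=22: i≥r, start 0; Z[22]=0
i=23: i≥r, start 0; Z[23]=0
i=24: i≥r, start 0; Z[24]=1 extend→box=[24,25)
i=25: i≥r, start 0; Z[25]=0
i=26: i≥r, start 0; Z[26]=0
i=27: i≥r, start 0; Z[27]=3 extend→box=[27,30)
i=28: min(r-i=2, Z[1]=1)=1; Z[28]=1
i=29: min(r-i=1, Z[2]=0)=0; Z[29]=0
i=30: i≥r, start 0; Z[30]=0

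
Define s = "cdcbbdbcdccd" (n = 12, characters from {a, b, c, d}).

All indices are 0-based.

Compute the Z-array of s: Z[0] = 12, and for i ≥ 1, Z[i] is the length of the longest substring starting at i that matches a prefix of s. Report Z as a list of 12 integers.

[12, 0, 1, 0, 0, 0, 0, 3, 0, 1, 2, 0]

Z[0]=12
i=1: fresh scan; Z[1]=0
i=2: fresh scan; Z[2]=1 grow→box=[2,3)
i=3: fresh scan; Z[3]=0
i=4: fresh scan; Z[4]=0
i=5: fresh scan; Z[5]=0
i=6: fresh scan; Z[6]=0
i=7: fresh scan; Z[7]=3 grow→box=[7,10)
i=8: min(r-i=2, Z[1]=0)=0; Z[8]=0
i=9: min(r-i=1, Z[2]=1)=1; Z[9]=1
i=10: fresh scan; Z[10]=2 grow→box=[10,12)
i=11: min(r-i=1, Z[1]=0)=0; Z[11]=0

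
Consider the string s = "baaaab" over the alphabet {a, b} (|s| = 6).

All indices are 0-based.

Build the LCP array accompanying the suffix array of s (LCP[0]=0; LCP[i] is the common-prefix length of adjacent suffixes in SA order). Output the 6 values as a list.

[0, 3, 2, 1, 0, 1]

sorted suffixes:
  #0 SA[0]=1  'aaaab'
  #1 SA[1]=2  'aaab'
  #2 SA[2]=3  'aab'
  #3 SA[3]=4  'ab'
  #4 SA[4]=5  'b'
  #5 SA[5]=0  'baaaab'

SA = [1, 2, 3, 4, 5, 0]
[i] adj suffixes → lcp
  [1] 1/2 → 3 ('aaa')
  [2] 2/3 → 2 ('aa')
  [3] 3/4 → 1 ('a')
  [4] 4/5 → 0 ('')
  [5] 5/0 → 1 ('b')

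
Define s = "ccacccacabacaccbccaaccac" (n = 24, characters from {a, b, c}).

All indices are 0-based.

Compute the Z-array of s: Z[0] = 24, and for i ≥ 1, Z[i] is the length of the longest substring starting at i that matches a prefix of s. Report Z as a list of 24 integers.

[24, 1, 0, 2, 4, 1, 0, 1, 0, 0, 0, 1, 0, 2, 1, 0, 3, 1, 0, 0, 4, 1, 0, 1]

Z[0]=24
i=1: fresh scan; Z[1]=1 scan→box=[1,2)
i=2: fresh scan; Z[2]=0
i=3: fresh scan; Z[3]=2 scan→box=[3,5)
i=4: min(r-i=1, Z[1]=1)=1; Z[4]=4 scan→box=[4,8)
i=5: min(r-i=3, Z[1]=1)=1; Z[5]=1
i=6: min(r-i=2, Z[2]=0)=0; Z[6]=0
i=7: min(r-i=1, Z[3]=2)=1; Z[7]=1
i=8: fresh scan; Z[8]=0
i=9: fresh scan; Z[9]=0
i=10: fresh scan; Z[10]=0
i=11: fresh scan; Z[11]=1 scan→box=[11,12)
i=12: fresh scan; Z[12]=0
i=13: fresh scan; Z[13]=2 scan→box=[13,15)
i=14: min(r-i=1, Z[1]=1)=1; Z[14]=1
i=15: fresh scan; Z[15]=0
i=16: fresh scan; Z[16]=3 scan→box=[16,19)
i=17: min(r-i=2, Z[1]=1)=1; Z[17]=1
i=18: min(r-i=1, Z[2]=0)=0; Z[18]=0
i=19: fresh scan; Z[19]=0
i=20: fresh scan; Z[20]=4 scan→box=[20,24)
i=21: min(r-i=3, Z[1]=1)=1; Z[21]=1
i=22: min(r-i=2, Z[2]=0)=0; Z[22]=0
i=23: min(r-i=1, Z[3]=2)=1; Z[23]=1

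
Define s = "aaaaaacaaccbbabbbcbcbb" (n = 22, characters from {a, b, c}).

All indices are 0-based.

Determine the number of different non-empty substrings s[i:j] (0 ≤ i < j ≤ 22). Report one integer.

213

sorted suffixes:
  #0 SA[0]=0  'aaaaaacaaccbbabbbcbcbb'
  #1 SA[1]=1  'aaaaacaaccbbabbbcbcbb'
  #2 SA[2]=2  'aaaacaaccbbabbbcbcbb'
  #3 SA[3]=3  'aaacaaccbbabbbcbcbb'
  #4 SA[4]=4  'aacaaccbbabbbcbcbb'
  #5 SA[5]=7  'aaccbbabbbcbcbb'
  #6 SA[6]=13  'abbbcbcbb'
  #7 SA[7]=5  'acaaccbbabbbcbcbb'
  #8 SA[8]=8  'accbbabbbcbcbb'
  #9 SA[9]=21  'b'
  #10 SA[10]=12  'babbbcbcbb'
  #11 SA[11]=20  'bb'
  #12 SA[12]=11  'bbabbbcbcbb'
  #13 SA[13]=14  'bbbcbcbb'
  #14 SA[14]=15  'bbcbcbb'
  #15 SA[15]=18  'bcbb'
  #16 SA[16]=16  'bcbcbb'
  #17 SA[17]=6  'caaccbbabbbcbcbb'
  #18 SA[18]=19  'cbb'
  #19 SA[19]=10  'cbbabbbcbcbb'
  #20 SA[20]=17  'cbcbb'
  #21 SA[21]=9  'ccbbabbbcbcbb'

SA = [0, 1, 2, 3, 4, 7, 13, 5, 8, 21, 12, 20, 11, 14, 15, 18, 16, 6, 19, 10, 17, 9]
rank  pair      lcp
   1  s[0:],s[1:]  5  'aaaaa'
   2  s[1:],s[2:]  4  'aaaa'
   3  s[2:],s[3:]  3  'aaa'
   4  s[3:],s[4:]  2  'aa'
   5  s[4:],s[7:]  3  'aac'
   6  s[7:],s[13:]  1  'a'
   7  s[13:],s[5:]  1  'a'
   8  s[5:],s[8:]  2  'ac'
   9  s[8:],s[21:]  0  ''
  10  s[21:],s[12:]  1  'b'
  11  s[12:],s[20:]  1  'b'
  12  s[20:],s[11:]  2  'bb'
  13  s[11:],s[14:]  2  'bb'
  14  s[14:],s[15:]  2  'bb'
  15  s[15:],s[18:]  1  'b'
  16  s[18:],s[16:]  3  'bcb'
  17  s[16:],s[6:]  0  ''
  18  s[6:],s[19:]  1  'c'
  19  s[19:],s[10:]  3  'cbb'
  20  s[10:],s[17:]  2  'cb'
  21  s[17:],s[9:]  1  'c'

n(n+1)/2 = 22·23/2 = 253
Σ LCP = 0 + 5 + 4 + 3 + 2 + 3 + 1 + 1 + 2 + 0 + 1 + 1 + 2 + 2 + 2 + 1 + 3 + 0 + 1 + 3 + 2 + 1 = 40
distinct = 253 − 40 = 213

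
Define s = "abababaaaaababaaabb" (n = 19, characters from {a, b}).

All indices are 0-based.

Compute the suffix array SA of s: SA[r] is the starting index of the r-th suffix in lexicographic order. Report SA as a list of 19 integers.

sorted suffixes:
  #0 SA[0]=6  'aaaaababaaabb'
  #1 SA[1]=7  'aaaababaaabb'
  #2 SA[2]=8  'aaababaaabb'
  #3 SA[3]=14  'aaabb'
  #4 SA[4]=9  'aababaaabb'
  #5 SA[5]=15  'aabb'
  #6 SA[6]=4  'abaaaaababaaabb'
  #7 SA[7]=12  'abaaabb'
  #8 SA[8]=2  'ababaaaaababaaabb'
  #9 SA[9]=10  'ababaaabb'
  #10 SA[10]=0  'abababaaaaababaaabb'
  #11 SA[11]=16  'abb'
  #12 SA[12]=18  'b'
  #13 SA[13]=5  'baaaaababaaabb'
  #14 SA[14]=13  'baaabb'
  #15 SA[15]=3  'babaaaaababaaabb'
  #16 SA[16]=11  'babaaabb'
  #17 SA[17]=1  'bababaaaaababaaabb'
  #18 SA[18]=17  'bb'

[6, 7, 8, 14, 9, 15, 4, 12, 2, 10, 0, 16, 18, 5, 13, 3, 11, 1, 17]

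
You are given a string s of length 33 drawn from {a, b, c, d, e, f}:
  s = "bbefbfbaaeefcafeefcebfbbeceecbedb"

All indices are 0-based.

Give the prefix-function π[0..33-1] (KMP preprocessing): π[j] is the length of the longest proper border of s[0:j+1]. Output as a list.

[0, 1, 0, 0, 1, 0, 1, 0, 0, 0, 0, 0, 0, 0, 0, 0, 0, 0, 0, 0, 1, 0, 1, 2, 3, 0, 0, 0, 0, 1, 0, 0, 1]

π[0] = 0
j=1 s[j]='b': π[1]=1 (border 'b')
j=2 s[j]='e': k: 1→0; π[2]=0 (border '')
j=3 s[j]='f': π[3]=0 (border '')
j=4 s[j]='b': π[4]=1 (border 'b')
j=5 s[j]='f': k: 1→0; π[5]=0 (border '')
j=6 s[j]='b': π[6]=1 (border 'b')
j=7 s[j]='a': k: 1→0; π[7]=0 (border '')
j=8 s[j]='a': π[8]=0 (border '')
j=9 s[j]='e': π[9]=0 (border '')
j=10 s[j]='e': π[10]=0 (border '')
j=11 s[j]='f': π[11]=0 (border '')
j=12 s[j]='c': π[12]=0 (border '')
j=13 s[j]='a': π[13]=0 (border '')
j=14 s[j]='f': π[14]=0 (border '')
j=15 s[j]='e': π[15]=0 (border '')
j=16 s[j]='e': π[16]=0 (border '')
j=17 s[j]='f': π[17]=0 (border '')
j=18 s[j]='c': π[18]=0 (border '')
j=19 s[j]='e': π[19]=0 (border '')
j=20 s[j]='b': π[20]=1 (border 'b')
j=21 s[j]='f': k: 1→0; π[21]=0 (border '')
j=22 s[j]='b': π[22]=1 (border 'b')
j=23 s[j]='b': π[23]=2 (border 'bb')
j=24 s[j]='e': π[24]=3 (border 'bbe')
j=25 s[j]='c': k: 3→0; π[25]=0 (border '')
j=26 s[j]='e': π[26]=0 (border '')
j=27 s[j]='e': π[27]=0 (border '')
j=28 s[j]='c': π[28]=0 (border '')
j=29 s[j]='b': π[29]=1 (border 'b')
j=30 s[j]='e': k: 1→0; π[30]=0 (border '')
j=31 s[j]='d': π[31]=0 (border '')
j=32 s[j]='b': π[32]=1 (border 'b')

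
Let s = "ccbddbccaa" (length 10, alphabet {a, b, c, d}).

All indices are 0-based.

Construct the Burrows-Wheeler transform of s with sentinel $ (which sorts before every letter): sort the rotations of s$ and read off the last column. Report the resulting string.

aacdcccb$db

rank  rotation     last
    0  $ccbddbccaa  a
    1  a$ccbddbcca  a
    2  aa$ccbddbcc  c
    3  bccaa$ccbdd  d
    4  bddbccaa$cc  c
    5  caa$ccbddbc  c
    6  cbddbccaa$c  c
    7  ccaa$ccbddb  b
    8  ccbddbccaa$  $
    9  dbccaa$ccbd  d
   10  ddbccaa$ccb  b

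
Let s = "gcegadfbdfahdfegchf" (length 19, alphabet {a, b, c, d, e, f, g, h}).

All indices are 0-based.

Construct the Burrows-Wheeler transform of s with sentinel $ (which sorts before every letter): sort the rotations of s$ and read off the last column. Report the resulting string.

rank  rotation              last
    0  $gcegadfbdfahdfegchf  f
    1  adfbdfahdfegchf$gceg  g
    2  ahdfegchf$gcegadfbdf  f
    3  bdfahdfegchf$gcegadf  f
    4  cegadfbdfahdfegchf$g  g
    5  chf$gcegadfbdfahdfeg  g
    6  dfahdfegchf$gcegadfb  b
    7  dfbdfahdfegchf$gcega  a
    8  dfegchf$gcegadfbdfah  h
    9  egadfbdfahdfegchf$gc  c
   10  egchf$gcegadfbdfahdf  f
   11  f$gcegadfbdfahdfegch  h
   12  fahdfegchf$gcegadfbd  d
   13  fbdfahdfegchf$gcegad  d
   14  fegchf$gcegadfbdfahd  d
   15  gadfbdfahdfegchf$gce  e
   16  gcegadfbdfahdfegchf$  $
   17  gchf$gcegadfbdfahdfe  e
   18  hdfegchf$gcegadfbdfa  a
   19  hf$gcegadfbdfahdfegc  c

fgffggbahcfhddde$eac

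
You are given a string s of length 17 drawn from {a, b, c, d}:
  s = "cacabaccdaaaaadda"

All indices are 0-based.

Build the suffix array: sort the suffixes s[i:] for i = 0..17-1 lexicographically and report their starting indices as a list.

[16, 9, 10, 11, 12, 3, 1, 5, 13, 4, 2, 0, 6, 7, 15, 8, 14]

rank | idx | suffix
   0 |  16 | a
   1 |   9 | aaaaadda
   2 |  10 | aaaadda
   3 |  11 | aaadda
   4 |  12 | aadda
   5 |   3 | abaccdaaaaadda
   6 |   1 | acabaccdaaaaadda
   7 |   5 | accdaaaaadda
   8 |  13 | adda
   9 |   4 | baccdaaaaadda
  10 |   2 | cabaccdaaaaadda
  11 |   0 | cacabaccdaaaaadda
  12 |   6 | ccdaaaaadda
  13 |   7 | cdaaaaadda
  14 |  15 | da
  15 |   8 | daaaaadda
  16 |  14 | dda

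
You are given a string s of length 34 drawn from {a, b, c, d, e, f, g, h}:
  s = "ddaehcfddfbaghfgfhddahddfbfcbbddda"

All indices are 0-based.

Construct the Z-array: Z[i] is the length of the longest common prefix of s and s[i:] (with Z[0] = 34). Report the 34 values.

[34, 1, 0, 0, 0, 0, 0, 2, 1, 0, 0, 0, 0, 0, 0, 0, 0, 0, 3, 1, 0, 0, 2, 1, 0, 0, 0, 0, 0, 0, 2, 3, 1, 0]

Z[0]=34
i=1: outside box; Z[1]=1 grow→box=[1,2)
i=2: outside box; Z[2]=0
i=3: outside box; Z[3]=0
i=4: outside box; Z[4]=0
i=5: outside box; Z[5]=0
i=6: outside box; Z[6]=0
i=7: outside box; Z[7]=2 grow→box=[7,9)
i=8: min(r-i=1, Z[1]=1)=1; Z[8]=1
i=9: outside box; Z[9]=0
i=10: outside box; Z[10]=0
i=11: outside box; Z[11]=0
i=12: outside box; Z[12]=0
i=13: outside box; Z[13]=0
i=14: outside box; Z[14]=0
i=15: outside box; Z[15]=0
i=16: outside box; Z[16]=0
i=17: outside box; Z[17]=0
i=18: outside box; Z[18]=3 grow→box=[18,21)
i=19: min(r-i=2, Z[1]=1)=1; Z[19]=1
i=20: min(r-i=1, Z[2]=0)=0; Z[20]=0
i=21: outside box; Z[21]=0
i=22: outside box; Z[22]=2 grow→box=[22,24)
i=23: min(r-i=1, Z[1]=1)=1; Z[23]=1
i=24: outside box; Z[24]=0
i=25: outside box; Z[25]=0
i=26: outside box; Z[26]=0
i=27: outside box; Z[27]=0
i=28: outside box; Z[28]=0
i=29: outside box; Z[29]=0
i=30: outside box; Z[30]=2 grow→box=[30,32)
i=31: min(r-i=1, Z[1]=1)=1; Z[31]=3 grow→box=[31,34)
i=32: min(r-i=2, Z[1]=1)=1; Z[32]=1
i=33: min(r-i=1, Z[2]=0)=0; Z[33]=0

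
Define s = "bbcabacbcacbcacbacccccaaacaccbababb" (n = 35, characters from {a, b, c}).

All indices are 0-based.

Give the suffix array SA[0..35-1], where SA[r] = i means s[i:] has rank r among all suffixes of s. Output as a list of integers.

[22, 23, 30, 3, 32, 24, 13, 9, 5, 26, 16, 34, 29, 31, 4, 15, 33, 0, 1, 11, 7, 21, 2, 12, 8, 25, 28, 14, 10, 6, 20, 27, 19, 18, 17]

rank | idx | suffix
   0 |  22 | aaacaccbababb
   1 |  23 | aacaccbababb
   2 |  30 | ababb
   3 |   3 | abacbcacbcacbacccccaaacaccbababb
   4 |  32 | abb
   5 |  24 | acaccbababb
   6 |  13 | acbacccccaaacaccbababb
   7 |   9 | acbcacbacccccaaacaccbababb
   8 |   5 | acbcacbcacbacccccaaacaccbababb
   9 |  26 | accbababb
  10 |  16 | acccccaaacaccbababb
  11 |  34 | b
  12 |  29 | bababb
  13 |  31 | babb
  14 |   4 | bacbcacbcacbacccccaaacaccbababb
  15 |  15 | bacccccaaacaccbababb
  16 |  33 | bb
  17 |   0 | bbcabacbcacbcacbacccccaaacaccbababb
  18 |   1 | bcabacbcacbcacbacccccaaacaccbababb
  19 |  11 | bcacbacccccaaacaccbababb
  20 |   7 | bcacbcacbacccccaaacaccbababb
  21 |  21 | caaacaccbababb
  22 |   2 | cabacbcacbcacbacccccaaacaccbababb
  23 |  12 | cacbacccccaaacaccbababb
  24 |   8 | cacbcacbacccccaaacaccbababb
  25 |  25 | caccbababb
  26 |  28 | cbababb
  27 |  14 | cbacccccaaacaccbababb
  28 |  10 | cbcacbacccccaaacaccbababb
  29 |   6 | cbcacbcacbacccccaaacaccbababb
  30 |  20 | ccaaacaccbababb
  31 |  27 | ccbababb
  32 |  19 | cccaaacaccbababb
  33 |  18 | ccccaaacaccbababb
  34 |  17 | cccccaaacaccbababb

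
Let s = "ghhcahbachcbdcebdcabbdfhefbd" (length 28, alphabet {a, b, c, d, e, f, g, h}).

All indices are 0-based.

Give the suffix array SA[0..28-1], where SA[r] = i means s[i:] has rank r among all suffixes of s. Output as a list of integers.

rank→(start, suffix):
  0 → (18, 'abbdfhefbd')
  1 → (7, 'achcbdcebdcabbdfhefbd')
  2 → (4, 'ahbachcbdcebdcabbdfhefbd')
  3 → (6, 'bachcbdcebdcabbdfhefbd')
  4 → (19, 'bbdfhefbd')
  5 → (26, 'bd')
  6 → (15, 'bdcabbdfhefbd')
  7 → (11, 'bdcebdcabbdfhefbd')
  8 → (20, 'bdfhefbd')
  9 → (17, 'cabbdfhefbd')
  10 → (3, 'cahbachcbdcebdcabbdfhefbd')
  11 → (10, 'cbdcebdcabbdfhefbd')
  12 → (13, 'cebdcabbdfhefbd')
  13 → (8, 'chcbdcebdcabbdfhefbd')
  14 → (27, 'd')
  15 → (16, 'dcabbdfhefbd')
  16 → (12, 'dcebdcabbdfhefbd')
  17 → (21, 'dfhefbd')
  18 → (14, 'ebdcabbdfhefbd')
  19 → (24, 'efbd')
  20 → (25, 'fbd')
  21 → (22, 'fhefbd')
  22 → (0, 'ghhcahbachcbdcebdcabbdfhefbd')
  23 → (5, 'hbachcbdcebdcabbdfhefbd')
  24 → (2, 'hcahbachcbdcebdcabbdfhefbd')
  25 → (9, 'hcbdcebdcabbdfhefbd')
  26 → (23, 'hefbd')
  27 → (1, 'hhcahbachcbdcebdcabbdfhefbd')

[18, 7, 4, 6, 19, 26, 15, 11, 20, 17, 3, 10, 13, 8, 27, 16, 12, 21, 14, 24, 25, 22, 0, 5, 2, 9, 23, 1]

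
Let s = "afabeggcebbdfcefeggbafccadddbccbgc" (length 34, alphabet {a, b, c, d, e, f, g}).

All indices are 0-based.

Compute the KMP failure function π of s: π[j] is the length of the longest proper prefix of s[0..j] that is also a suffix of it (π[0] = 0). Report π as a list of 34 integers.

[0, 0, 1, 0, 0, 0, 0, 0, 0, 0, 0, 0, 0, 0, 0, 0, 0, 0, 0, 0, 1, 2, 0, 0, 1, 0, 0, 0, 0, 0, 0, 0, 0, 0]

π[0] = 0
j=1 s[j]='f': π[1]=0 (border '')
j=2 s[j]='a': π[2]=1 (border 'a')
j=3 s[j]='b': k: 1→0; π[3]=0 (border '')
j=4 s[j]='e': π[4]=0 (border '')
j=5 s[j]='g': π[5]=0 (border '')
j=6 s[j]='g': π[6]=0 (border '')
j=7 s[j]='c': π[7]=0 (border '')
j=8 s[j]='e': π[8]=0 (border '')
j=9 s[j]='b': π[9]=0 (border '')
j=10 s[j]='b': π[10]=0 (border '')
j=11 s[j]='d': π[11]=0 (border '')
j=12 s[j]='f': π[12]=0 (border '')
j=13 s[j]='c': π[13]=0 (border '')
j=14 s[j]='e': π[14]=0 (border '')
j=15 s[j]='f': π[15]=0 (border '')
j=16 s[j]='e': π[16]=0 (border '')
j=17 s[j]='g': π[17]=0 (border '')
j=18 s[j]='g': π[18]=0 (border '')
j=19 s[j]='b': π[19]=0 (border '')
j=20 s[j]='a': π[20]=1 (border 'a')
j=21 s[j]='f': π[21]=2 (border 'af')
j=22 s[j]='c': k: 2→0; π[22]=0 (border '')
j=23 s[j]='c': π[23]=0 (border '')
j=24 s[j]='a': π[24]=1 (border 'a')
j=25 s[j]='d': k: 1→0; π[25]=0 (border '')
j=26 s[j]='d': π[26]=0 (border '')
j=27 s[j]='d': π[27]=0 (border '')
j=28 s[j]='b': π[28]=0 (border '')
j=29 s[j]='c': π[29]=0 (border '')
j=30 s[j]='c': π[30]=0 (border '')
j=31 s[j]='b': π[31]=0 (border '')
j=32 s[j]='g': π[32]=0 (border '')
j=33 s[j]='c': π[33]=0 (border '')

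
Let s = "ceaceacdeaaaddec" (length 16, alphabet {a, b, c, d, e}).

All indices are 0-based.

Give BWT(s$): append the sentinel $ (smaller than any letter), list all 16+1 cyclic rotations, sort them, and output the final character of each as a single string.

rank  rotation           last
    0  $ceaceacdeaaaddec  c
    1  aaaddec$ceaceacde  e
    2  aaddec$ceaceacdea  a
    3  acdeaaaddec$ceace  e
    4  aceacdeaaaddec$ce  e
    5  addec$ceaceacdeaa  a
    6  c$ceaceacdeaaadde  e
    7  cdeaaaddec$ceacea  a
    8  ceacdeaaaddec$cea  a
    9  ceaceacdeaaaddec$  $
   10  ddec$ceaceacdeaaa  a
   11  deaaaddec$ceaceac  c
   12  dec$ceaceacdeaaad  d
   13  eaaaddec$ceaceacd  d
   14  eacdeaaaddec$ceac  c
   15  eaceacdeaaaddec$c  c
   16  ec$ceaceacdeaaadd  d

ceaeeaeaa$acddccd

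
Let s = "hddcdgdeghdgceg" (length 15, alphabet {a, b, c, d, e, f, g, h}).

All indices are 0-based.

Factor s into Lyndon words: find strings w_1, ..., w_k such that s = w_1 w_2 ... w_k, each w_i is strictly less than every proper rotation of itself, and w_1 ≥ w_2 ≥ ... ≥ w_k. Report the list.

emit factor 1: 'h' (i=0, period=1)
emit factor 2: 'd' (i=1, period=1)
emit factor 3: 'd' (i=2, period=1)
emit factor 4: 'cdgdeghdgceg' (i=3, period=12)

["h", "d", "d", "cdgdeghdgceg"]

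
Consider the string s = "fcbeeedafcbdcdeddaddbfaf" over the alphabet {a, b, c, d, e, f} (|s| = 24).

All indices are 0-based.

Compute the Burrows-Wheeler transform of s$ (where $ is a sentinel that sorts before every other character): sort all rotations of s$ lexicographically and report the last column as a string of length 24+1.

fdfdccdffddedbeacedebaba$

rank  rotation                   last
    0  $fcbeeedafcbdcdeddaddbfaf  f
    1  addbfaf$fcbeeedafcbdcdedd  d
    2  af$fcbeeedafcbdcdeddaddbf  f
    3  afcbdcdeddaddbfaf$fcbeeed  d
    4  bdcdeddaddbfaf$fcbeeedafc  c
    5  beeedafcbdcdeddaddbfaf$fc  c
    6  bfaf$fcbeeedafcbdcdeddadd  d
    7  cbdcdeddaddbfaf$fcbeeedaf  f
    8  cbeeedafcbdcdeddaddbfaf$f  f
    9  cdeddaddbfaf$fcbeeedafcbd  d
   10  daddbfaf$fcbeeedafcbdcded  d
   11  dafcbdcdeddaddbfaf$fcbeee  e
   12  dbfaf$fcbeeedafcbdcdeddad  d
   13  dcdeddaddbfaf$fcbeeedafcb  b
   14  ddaddbfaf$fcbeeedafcbdcde  e
   15  ddbfaf$fcbeeedafcbdcdedda  a
   16  deddaddbfaf$fcbeeedafcbdc  c
   17  edafcbdcdeddaddbfaf$fcbee  e
   18  eddaddbfaf$fcbeeedafcbdcd  d
   19  eedafcbdcdeddaddbfaf$fcbe  e
   20  eeedafcbdcdeddaddbfaf$fcb  b
   21  f$fcbeeedafcbdcdeddaddbfa  a
   22  faf$fcbeeedafcbdcdeddaddb  b
   23  fcbdcdeddaddbfaf$fcbeeeda  a
   24  fcbeeedafcbdcdeddaddbfaf$  $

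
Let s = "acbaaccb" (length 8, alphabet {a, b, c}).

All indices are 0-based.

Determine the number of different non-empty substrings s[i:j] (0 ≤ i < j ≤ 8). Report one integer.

29

rank | idx | suffix
   0 |   3 | aaccb
   1 |   0 | acbaaccb
   2 |   4 | accb
   3 |   7 | b
   4 |   2 | baaccb
   5 |   6 | cb
   6 |   1 | cbaaccb
   7 |   5 | ccb

SA = [3, 0, 4, 7, 2, 6, 1, 5]
rank  pair      lcp
   1  s[3:],s[0:]  1  'a'
   2  s[0:],s[4:]  2  'ac'
   3  s[4:],s[7:]  0  ''
   4  s[7:],s[2:]  1  'b'
   5  s[2:],s[6:]  0  ''
   6  s[6:],s[1:]  2  'cb'
   7  s[1:],s[5:]  1  'c'

n(n+1)/2 = 8·9/2 = 36
Σ LCP = 0 + 1 + 2 + 0 + 1 + 0 + 2 + 1 = 7
distinct = 36 − 7 = 29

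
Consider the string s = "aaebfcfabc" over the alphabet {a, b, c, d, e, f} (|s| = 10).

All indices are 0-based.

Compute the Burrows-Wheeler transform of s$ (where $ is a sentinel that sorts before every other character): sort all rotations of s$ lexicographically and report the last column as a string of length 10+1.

rank  rotation     last
    0  $aaebfcfabc  c
    1  aaebfcfabc$  $
    2  abc$aaebfcf  f
    3  aebfcfabc$a  a
    4  bc$aaebfcfa  a
    5  bfcfabc$aae  e
    6  c$aaebfcfab  b
    7  cfabc$aaebf  f
    8  ebfcfabc$aa  a
    9  fabc$aaebfc  c
   10  fcfabc$aaeb  b

c$faaebfacb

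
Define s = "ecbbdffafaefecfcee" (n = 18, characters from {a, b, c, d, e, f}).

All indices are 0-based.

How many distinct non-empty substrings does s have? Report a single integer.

rank | idx | suffix
   0 |   9 | aefecfcee
   1 |   7 | afaefecfcee
   2 |   2 | bbdffafaefecfcee
   3 |   3 | bdffafaefecfcee
   4 |   1 | cbbdffafaefecfcee
   5 |  15 | cee
   6 |  13 | cfcee
   7 |   4 | dffafaefecfcee
   8 |  17 | e
   9 |   0 | ecbbdffafaefecfcee
  10 |  12 | ecfcee
  11 |  16 | ee
  12 |  10 | efecfcee
  13 |   8 | faefecfcee
  14 |   6 | fafaefecfcee
  15 |  14 | fcee
  16 |  11 | fecfcee
  17 |   5 | ffafaefecfcee

SA = [9, 7, 2, 3, 1, 15, 13, 4, 17, 0, 12, 16, 10, 8, 6, 14, 11, 5]
rank  pair      lcp
   1  s[9:],s[7:]  1  'a'
   2  s[7:],s[2:]  0  ''
   3  s[2:],s[3:]  1  'b'
   4  s[3:],s[1:]  0  ''
   5  s[1:],s[15:]  1  'c'
   6  s[15:],s[13:]  1  'c'
   7  s[13:],s[4:]  0  ''
   8  s[4:],s[17:]  0  ''
   9  s[17:],s[0:]  1  'e'
  10  s[0:],s[12:]  2  'ec'
  11  s[12:],s[16:]  1  'e'
  12  s[16:],s[10:]  1  'e'
  13  s[10:],s[8:]  0  ''
  14  s[8:],s[6:]  2  'fa'
  15  s[6:],s[14:]  1  'f'
  16  s[14:],s[11:]  1  'f'
  17  s[11:],s[5:]  1  'f'

n(n+1)/2 = 18·19/2 = 171
Σ LCP = 0 + 1 + 0 + 1 + 0 + 1 + 1 + 0 + 0 + 1 + 2 + 1 + 1 + 0 + 2 + 1 + 1 + 1 = 14
distinct = 171 − 14 = 157

157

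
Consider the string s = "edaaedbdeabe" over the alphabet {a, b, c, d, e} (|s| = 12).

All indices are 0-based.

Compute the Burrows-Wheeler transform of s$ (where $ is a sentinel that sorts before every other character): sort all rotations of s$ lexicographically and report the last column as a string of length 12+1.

edeadaeebbd$a

rank  rotation       last
    0  $edaaedbdeabe  e
    1  aaedbdeabe$ed  d
    2  abe$edaaedbde  e
    3  aedbdeabe$eda  a
    4  bdeabe$edaaed  d
    5  be$edaaedbdea  a
    6  daaedbdeabe$e  e
    7  dbdeabe$edaae  e
    8  deabe$edaaedb  b
    9  e$edaaedbdeab  b
   10  eabe$edaaedbd  d
   11  edaaedbdeabe$  $
   12  edbdeabe$edaa  a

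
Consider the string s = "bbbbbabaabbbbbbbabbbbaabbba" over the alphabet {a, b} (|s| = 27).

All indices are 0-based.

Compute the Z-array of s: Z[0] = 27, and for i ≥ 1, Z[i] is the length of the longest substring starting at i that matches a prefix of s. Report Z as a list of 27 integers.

[27, 4, 3, 2, 1, 0, 1, 0, 0, 5, 5, 7, 4, 3, 2, 1, 0, 4, 3, 2, 1, 0, 0, 3, 2, 1, 0]

Z[0]=27
i=1: outside box; Z[1]=4 extend→box=[1,5)
i=2: min(r-i=3, Z[1]=4)=3; Z[2]=3
i=3: min(r-i=2, Z[2]=3)=2; Z[3]=2
i=4: min(r-i=1, Z[3]=2)=1; Z[4]=1
i=5: outside box; Z[5]=0
i=6: outside box; Z[6]=1 extend→box=[6,7)
i=7: outside box; Z[7]=0
i=8: outside box; Z[8]=0
i=9: outside box; Z[9]=5 extend→box=[9,14)
i=10: min(r-i=4, Z[1]=4)=4; Z[10]=5 extend→box=[10,15)
i=11: min(r-i=4, Z[1]=4)=4; Z[11]=7 extend→box=[11,18)
i=12: min(r-i=6, Z[1]=4)=4; Z[12]=4
i=13: min(r-i=5, Z[2]=3)=3; Z[13]=3
i=14: min(r-i=4, Z[3]=2)=2; Z[14]=2
i=15: min(r-i=3, Z[4]=1)=1; Z[15]=1
i=16: min(r-i=2, Z[5]=0)=0; Z[16]=0
i=17: min(r-i=1, Z[6]=1)=1; Z[17]=4 extend→box=[17,21)
i=18: min(r-i=3, Z[1]=4)=3; Z[18]=3
i=19: min(r-i=2, Z[2]=3)=2; Z[19]=2
i=20: min(r-i=1, Z[3]=2)=1; Z[20]=1
i=21: outside box; Z[21]=0
i=22: outside box; Z[22]=0
i=23: outside box; Z[23]=3 extend→box=[23,26)
i=24: min(r-i=2, Z[1]=4)=2; Z[24]=2
i=25: min(r-i=1, Z[2]=3)=1; Z[25]=1
i=26: outside box; Z[26]=0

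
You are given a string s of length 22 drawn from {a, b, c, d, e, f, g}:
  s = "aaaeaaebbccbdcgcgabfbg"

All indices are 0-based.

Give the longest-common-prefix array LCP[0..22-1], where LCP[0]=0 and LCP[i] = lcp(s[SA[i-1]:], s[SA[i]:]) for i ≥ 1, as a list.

[0, 2, 3, 1, 1, 2, 0, 1, 1, 1, 1, 0, 1, 1, 2, 0, 0, 1, 0, 0, 1, 1]

rank→(start, suffix):
  0 → (0, 'aaaeaaebbccbdcgcgabfbg')
  1 → (1, 'aaeaaebbccbdcgcgabfbg')
  2 → (4, 'aaebbccbdcgcgabfbg')
  3 → (17, 'abfbg')
  4 → (2, 'aeaaebbccbdcgcgabfbg')
  5 → (5, 'aebbccbdcgcgabfbg')
  6 → (7, 'bbccbdcgcgabfbg')
  7 → (8, 'bccbdcgcgabfbg')
  8 → (11, 'bdcgcgabfbg')
  9 → (18, 'bfbg')
  10 → (20, 'bg')
  11 → (10, 'cbdcgcgabfbg')
  12 → (9, 'ccbdcgcgabfbg')
  13 → (15, 'cgabfbg')
  14 → (13, 'cgcgabfbg')
  15 → (12, 'dcgcgabfbg')
  16 → (3, 'eaaebbccbdcgcgabfbg')
  17 → (6, 'ebbccbdcgcgabfbg')
  18 → (19, 'fbg')
  19 → (21, 'g')
  20 → (16, 'gabfbg')
  21 → (14, 'gcgabfbg')

SA = [0, 1, 4, 17, 2, 5, 7, 8, 11, 18, 20, 10, 9, 15, 13, 12, 3, 6, 19, 21, 16, 14]
[i] adj suffixes → lcp
  [1] 0/1 → 2 ('aa')
  [2] 1/4 → 3 ('aae')
  [3] 4/17 → 1 ('a')
  [4] 17/2 → 1 ('a')
  [5] 2/5 → 2 ('ae')
  [6] 5/7 → 0 ('')
  [7] 7/8 → 1 ('b')
  [8] 8/11 → 1 ('b')
  [9] 11/18 → 1 ('b')
  [10] 18/20 → 1 ('b')
  [11] 20/10 → 0 ('')
  [12] 10/9 → 1 ('c')
  [13] 9/15 → 1 ('c')
  [14] 15/13 → 2 ('cg')
  [15] 13/12 → 0 ('')
  [16] 12/3 → 0 ('')
  [17] 3/6 → 1 ('e')
  [18] 6/19 → 0 ('')
  [19] 19/21 → 0 ('')
  [20] 21/16 → 1 ('g')
  [21] 16/14 → 1 ('g')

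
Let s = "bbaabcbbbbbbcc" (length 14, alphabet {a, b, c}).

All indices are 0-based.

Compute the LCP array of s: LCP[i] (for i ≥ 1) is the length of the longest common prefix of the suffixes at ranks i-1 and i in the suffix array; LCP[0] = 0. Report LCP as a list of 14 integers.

sorted suffixes:
  #0 SA[0]=2  'aabcbbbbbbcc'
  #1 SA[1]=3  'abcbbbbbbcc'
  #2 SA[2]=1  'baabcbbbbbbcc'
  #3 SA[3]=0  'bbaabcbbbbbbcc'
  #4 SA[4]=6  'bbbbbbcc'
  #5 SA[5]=7  'bbbbbcc'
  #6 SA[6]=8  'bbbbcc'
  #7 SA[7]=9  'bbbcc'
  #8 SA[8]=10  'bbcc'
  #9 SA[9]=4  'bcbbbbbbcc'
  #10 SA[10]=11  'bcc'
  #11 SA[11]=13  'c'
  #12 SA[12]=5  'cbbbbbbcc'
  #13 SA[13]=12  'cc'

SA = [2, 3, 1, 0, 6, 7, 8, 9, 10, 4, 11, 13, 5, 12]
i: (SA[i-1],SA[i]) lcp shared
  1: (2,3) 1 'a'
  2: (3,1) 0 ''
  3: (1,0) 1 'b'
  4: (0,6) 2 'bb'
  5: (6,7) 5 'bbbbb'
  6: (7,8) 4 'bbbb'
  7: (8,9) 3 'bbb'
  8: (9,10) 2 'bb'
  9: (10,4) 1 'b'
  10: (4,11) 2 'bc'
  11: (11,13) 0 ''
  12: (13,5) 1 'c'
  13: (5,12) 1 'c'

[0, 1, 0, 1, 2, 5, 4, 3, 2, 1, 2, 0, 1, 1]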